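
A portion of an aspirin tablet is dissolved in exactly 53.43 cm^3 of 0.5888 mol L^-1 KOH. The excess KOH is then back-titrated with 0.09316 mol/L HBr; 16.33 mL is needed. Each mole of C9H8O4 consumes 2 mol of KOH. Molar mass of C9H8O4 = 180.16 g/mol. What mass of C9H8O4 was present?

2.70 g

Total n(KOH) added = 0.5888 x 0.05343 = 0.03146 mol.
n(HBr) used = 0.09316 x 0.01633 = 0.001521 mol, which equals the excess n(KOH).
So n(KOH) consumed by the sample = 0.03146 - 0.001521 = 0.02994 mol.
n(C9H8O4) = 0.02994 / 2 = 0.01497 mol.
mass = 0.01497 mol x 180.16 g/mol = 2.70 g.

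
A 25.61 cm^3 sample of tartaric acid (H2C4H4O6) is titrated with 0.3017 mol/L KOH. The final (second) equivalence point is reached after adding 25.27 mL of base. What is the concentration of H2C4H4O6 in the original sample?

n(KOH) = 0.3017 x 0.02527 = 0.007624 mol.
At the final (second) equivalence point, 2 mol OH^- react per mol H2C4H4O6, so n(H2C4H4O6) = 0.007624 / 2 = 0.003812 mol.
[H2C4H4O6] = 0.003812 / 0.02561 L = 0.149 M.

0.149 M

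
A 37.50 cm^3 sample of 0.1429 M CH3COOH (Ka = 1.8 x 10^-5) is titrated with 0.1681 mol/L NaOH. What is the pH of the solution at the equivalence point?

n(CH3COOH) = 0.1429 x 0.03750 = 0.005359 mol; V(NaOH) at equivalence = 0.005359/0.1681 = 0.03188 L.
At equivalence all the acid is converted to CH3COO-; total volume = 0.03750 + 0.03188 = 0.06938 L, so [CH3COO-] = 0.005359/0.06938 = 0.07724 M.
Kb = Kw/Ka = 1.0e-14 / 1.8 x 10^-5 = 5.56e-10.
[OH^-] = sqrt(Kb x [CH3COO-]) = sqrt(5.56e-10 x 0.07724) = 6.55e-6 M.
pOH = 5.18, so pH = 14.00 - 5.18 = 8.82.

8.82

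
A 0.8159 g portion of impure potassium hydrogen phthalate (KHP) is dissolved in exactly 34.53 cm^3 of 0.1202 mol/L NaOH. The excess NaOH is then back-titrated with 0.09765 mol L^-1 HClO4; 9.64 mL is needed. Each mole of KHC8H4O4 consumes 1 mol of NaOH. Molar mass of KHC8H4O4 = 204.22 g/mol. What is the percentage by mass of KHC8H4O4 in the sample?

Total n(NaOH) added = 0.1202 x 0.03453 = 0.004151 mol.
n(HClO4) used = 0.09765 x 0.009640 = 0.0009413 mol, which equals the excess n(NaOH).
So n(NaOH) consumed by the sample = 0.004151 - 0.0009413 = 0.003209 mol.
n(KHC8H4O4) = 0.003209 / 1 = 0.003209 mol.
mass KHC8H4O4 = 0.003209 x 204.22 = 0.6554 g, so %KHC8H4O4 = 0.6554/0.8159 x 100 = 80.3%.

80.3%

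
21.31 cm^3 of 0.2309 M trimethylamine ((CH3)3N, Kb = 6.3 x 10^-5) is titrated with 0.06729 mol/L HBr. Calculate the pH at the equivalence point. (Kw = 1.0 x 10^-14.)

n((CH3)3N) = 0.2309 x 0.02131 = 0.004920 mol; V(HBr) at equivalence = 0.004920/0.06729 = 0.07312 L.
At equivalence the base is fully converted to (CH3)3NH+; total volume = 0.09443 L, so [(CH3)3NH+] = 0.004920/0.09443 = 0.05211 M.
Ka((CH3)3NH+) = Kw/Kb = 1.0e-14 / 6.3 x 10^-5 = 1.59e-10.
[H^+] = sqrt(Ka x [(CH3)3NH+]) = sqrt(1.59e-10 x 0.05211) = 2.88e-6 M.
pH = -log(2.88e-6) = 5.54.

5.54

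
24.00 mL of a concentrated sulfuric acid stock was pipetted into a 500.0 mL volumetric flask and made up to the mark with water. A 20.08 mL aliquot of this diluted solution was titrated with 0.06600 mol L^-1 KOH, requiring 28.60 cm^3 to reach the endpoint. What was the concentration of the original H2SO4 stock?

0.979 M

n(KOH) = 0.06600 x 0.02860 = 0.001888 mol.
n(H2SO4) in the aliquot = 0.001888 x 1/2 = 0.0009438 mol.
[diluted H2SO4] = 0.0009438 / 0.02008 = 0.04700 M.
Dilution factor = 500.0/24.00 = 20.83, so [stock] = 0.04700 x 20.83 = 0.979 M.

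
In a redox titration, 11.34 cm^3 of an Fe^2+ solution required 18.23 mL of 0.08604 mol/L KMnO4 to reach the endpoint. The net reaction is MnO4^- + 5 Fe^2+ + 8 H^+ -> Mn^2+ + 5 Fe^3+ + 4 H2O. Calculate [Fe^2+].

n(KMnO4) = 0.08604 x 0.01823 = 0.001569 mol.
From the balanced equation, 1 mol KMnO4 reacts with 5 mol Fe^2+, so n(Fe^2+) = 0.001569 x 5/1 = 0.007843 mol.
[Fe^2+] = 0.007843 / 0.01134 L = 0.692 M.

0.692 M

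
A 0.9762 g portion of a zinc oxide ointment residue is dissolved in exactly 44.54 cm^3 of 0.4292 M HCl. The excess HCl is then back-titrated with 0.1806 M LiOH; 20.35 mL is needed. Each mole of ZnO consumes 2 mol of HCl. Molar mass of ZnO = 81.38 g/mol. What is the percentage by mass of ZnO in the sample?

64.4%

Total n(HCl) added = 0.4292 x 0.04454 = 0.01912 mol.
n(LiOH) used = 0.1806 x 0.02035 = 0.003675 mol, which equals the excess n(HCl).
So n(HCl) consumed by the sample = 0.01912 - 0.003675 = 0.01544 mol.
n(ZnO) = 0.01544 / 2 = 0.007721 mol.
mass ZnO = 0.007721 x 81.38 = 0.6283 g, so %ZnO = 0.6283/0.9762 x 100 = 64.4%.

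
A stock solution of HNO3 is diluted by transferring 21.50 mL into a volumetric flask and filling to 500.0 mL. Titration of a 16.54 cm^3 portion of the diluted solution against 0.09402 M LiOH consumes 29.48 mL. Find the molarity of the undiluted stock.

n(LiOH) = 0.09402 x 0.02948 = 0.002772 mol.
n(HNO3) in the aliquot = 0.002772 mol.
[diluted HNO3] = 0.002772 / 0.01654 = 0.1676 M.
Dilution factor = 500.0/21.50 = 23.26, so [stock] = 0.1676 x 23.26 = 3.90 M.

3.90 M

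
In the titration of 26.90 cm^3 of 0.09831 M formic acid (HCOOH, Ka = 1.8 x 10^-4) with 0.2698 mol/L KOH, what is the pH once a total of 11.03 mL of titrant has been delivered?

11.94

n(acid) = 0.09831 x 0.02690 = 0.002645 mol; n(KOH) added = 0.2698 x 0.01103 = 0.002976 mol.
Base is in excess by 0.002976 - 0.002645 = 0.0003314 mol in a total volume of 0.03793 L.
[OH^-] = 0.0003314/0.03793 = 0.008736 M, so pOH = 2.06 and pH = 14.00 - 2.06 = 11.94.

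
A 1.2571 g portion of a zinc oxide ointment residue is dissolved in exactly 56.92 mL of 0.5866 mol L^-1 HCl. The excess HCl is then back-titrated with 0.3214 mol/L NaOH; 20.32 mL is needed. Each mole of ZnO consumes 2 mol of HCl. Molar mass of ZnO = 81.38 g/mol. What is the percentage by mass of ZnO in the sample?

Total n(HCl) added = 0.5866 x 0.05692 = 0.03339 mol.
n(NaOH) used = 0.3214 x 0.02032 = 0.006531 mol, which equals the excess n(HCl).
So n(HCl) consumed by the sample = 0.03339 - 0.006531 = 0.02686 mol.
n(ZnO) = 0.02686 / 2 = 0.01343 mol.
mass ZnO = 0.01343 x 81.38 = 1.093 g, so %ZnO = 1.093/1.2571 x 100 = 86.9%.

86.9%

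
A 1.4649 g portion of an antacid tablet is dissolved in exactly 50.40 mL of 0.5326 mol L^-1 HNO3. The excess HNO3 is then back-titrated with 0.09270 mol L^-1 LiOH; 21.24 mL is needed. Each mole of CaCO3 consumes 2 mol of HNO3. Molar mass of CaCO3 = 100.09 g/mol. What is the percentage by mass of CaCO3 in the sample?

Total n(HNO3) added = 0.5326 x 0.05040 = 0.02684 mol.
n(LiOH) used = 0.09270 x 0.02124 = 0.001969 mol, which equals the excess n(HNO3).
So n(HNO3) consumed by the sample = 0.02684 - 0.001969 = 0.02487 mol.
n(CaCO3) = 0.02487 / 2 = 0.01244 mol.
mass CaCO3 = 0.01244 x 100.09 = 1.245 g, so %CaCO3 = 1.245/1.4649 x 100 = 85.0%.

85.0%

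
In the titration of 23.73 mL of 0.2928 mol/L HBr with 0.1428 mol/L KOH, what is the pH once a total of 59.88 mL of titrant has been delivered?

12.28

n(acid) = 0.2928 x 0.02373 = 0.006948 mol; n(KOH) added = 0.1428 x 0.05988 = 0.008551 mol.
Base is in excess by 0.008551 - 0.006948 = 0.001603 mol in a total volume of 0.08361 L.
[OH^-] = 0.001603/0.08361 = 0.01917 M, so pOH = 1.72 and pH = 14.00 - 1.72 = 12.28.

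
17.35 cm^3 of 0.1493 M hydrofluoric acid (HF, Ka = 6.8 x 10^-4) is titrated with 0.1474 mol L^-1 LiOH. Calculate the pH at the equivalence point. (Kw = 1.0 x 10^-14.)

n(HF) = 0.1493 x 0.01735 = 0.002590 mol; V(LiOH) at equivalence = 0.002590/0.1474 = 0.01757 L.
At equivalence all the acid is converted to F-; total volume = 0.01735 + 0.01757 = 0.03492 L, so [F-] = 0.002590/0.03492 = 0.07417 M.
Kb = Kw/Ka = 1.0e-14 / 6.8 x 10^-4 = 1.47e-11.
[OH^-] = sqrt(Kb x [F-]) = sqrt(1.47e-11 x 0.07417) = 1.04e-6 M.
pOH = 5.98, so pH = 14.00 - 5.98 = 8.02.

8.02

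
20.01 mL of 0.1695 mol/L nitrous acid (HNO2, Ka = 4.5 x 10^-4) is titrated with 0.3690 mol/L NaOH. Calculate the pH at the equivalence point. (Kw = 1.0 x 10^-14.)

8.21

n(HNO2) = 0.1695 x 0.02001 = 0.003392 mol; V(NaOH) at equivalence = 0.003392/0.3690 = 0.009192 L.
At equivalence all the acid is converted to NO2-; total volume = 0.02001 + 0.009192 = 0.02920 L, so [NO2-] = 0.003392/0.02920 = 0.1161 M.
Kb = Kw/Ka = 1.0e-14 / 4.5 x 10^-4 = 2.22e-11.
[OH^-] = sqrt(Kb x [NO2-]) = sqrt(2.22e-11 x 0.1161) = 1.61e-6 M.
pOH = 5.79, so pH = 14.00 - 5.79 = 8.21.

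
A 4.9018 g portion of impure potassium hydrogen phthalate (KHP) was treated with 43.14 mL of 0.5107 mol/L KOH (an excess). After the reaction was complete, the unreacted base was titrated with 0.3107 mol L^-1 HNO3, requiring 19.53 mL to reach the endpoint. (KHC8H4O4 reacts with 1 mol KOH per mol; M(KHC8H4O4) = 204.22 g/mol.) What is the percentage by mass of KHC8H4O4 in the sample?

66.5%

Total n(KOH) added = 0.5107 x 0.04314 = 0.02203 mol.
n(HNO3) used = 0.3107 x 0.01953 = 0.006068 mol, which equals the excess n(KOH).
So n(KOH) consumed by the sample = 0.02203 - 0.006068 = 0.01596 mol.
n(KHC8H4O4) = 0.01596 / 1 = 0.01596 mol.
mass KHC8H4O4 = 0.01596 x 204.22 = 3.260 g, so %KHC8H4O4 = 3.260/4.9018 x 100 = 66.5%.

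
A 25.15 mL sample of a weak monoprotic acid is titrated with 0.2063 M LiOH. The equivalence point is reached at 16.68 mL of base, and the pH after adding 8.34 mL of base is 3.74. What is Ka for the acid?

1.8 x 10^-4

8.34 mL is half of the equivalence volume, so this is the half-equivalence point where [HA] = [A^-].
At half-equivalence pH = pKa, so pKa = 3.74.
Ka = 10^(-3.74) = 1.8 x 10^-4.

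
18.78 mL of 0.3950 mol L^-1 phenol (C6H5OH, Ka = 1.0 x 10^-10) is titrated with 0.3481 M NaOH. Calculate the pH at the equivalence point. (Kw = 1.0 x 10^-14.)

11.63

n(C6H5OH) = 0.3950 x 0.01878 = 0.007418 mol; V(NaOH) at equivalence = 0.007418/0.3481 = 0.02131 L.
At equivalence all the acid is converted to C6H5O-; total volume = 0.01878 + 0.02131 = 0.04009 L, so [C6H5O-] = 0.007418/0.04009 = 0.1850 M.
Kb = Kw/Ka = 1.0e-14 / 1.0 x 10^-10 = 0.000100.
[OH^-] = sqrt(Kb x [C6H5O-]) = sqrt(0.000100 x 0.1850) = 0.00430 M.
pOH = 2.37, so pH = 14.00 - 2.37 = 11.63.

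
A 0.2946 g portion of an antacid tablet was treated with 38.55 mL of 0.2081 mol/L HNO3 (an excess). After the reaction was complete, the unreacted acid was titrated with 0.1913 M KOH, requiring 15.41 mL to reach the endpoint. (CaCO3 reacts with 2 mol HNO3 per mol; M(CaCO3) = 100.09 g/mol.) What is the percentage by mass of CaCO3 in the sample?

86.2%

Total n(HNO3) added = 0.2081 x 0.03855 = 0.008022 mol.
n(KOH) used = 0.1913 x 0.01541 = 0.002948 mol, which equals the excess n(HNO3).
So n(HNO3) consumed by the sample = 0.008022 - 0.002948 = 0.005074 mol.
n(CaCO3) = 0.005074 / 2 = 0.002537 mol.
mass CaCO3 = 0.002537 x 100.09 = 0.2539 g, so %CaCO3 = 0.2539/0.2946 x 100 = 86.2%.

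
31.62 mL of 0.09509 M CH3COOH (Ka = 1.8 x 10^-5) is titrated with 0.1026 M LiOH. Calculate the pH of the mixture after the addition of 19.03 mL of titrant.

Initial n(CH3COOH) = 0.09509 x 0.03162 = 0.003007 mol.
n(LiOH) added = 0.1026 x 0.01903 = 0.001952 mol, converting that many moles of CH3COOH to CH3COO-.
Remaining n(CH3COOH) = 0.001054 mol; n(CH3COO-) = 0.001952 mol.
By Henderson-Hasselbalch, pH = pKa + log([A^-]/[HA]) = 4.74 + log(0.001952/0.001054) = 4.74 + (+0.27) = 5.01.

5.01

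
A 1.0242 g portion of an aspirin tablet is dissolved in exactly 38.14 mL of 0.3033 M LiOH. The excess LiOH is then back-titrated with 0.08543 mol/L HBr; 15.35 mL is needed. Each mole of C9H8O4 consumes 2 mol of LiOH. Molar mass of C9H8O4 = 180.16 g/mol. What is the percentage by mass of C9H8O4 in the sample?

90.2%

Total n(LiOH) added = 0.3033 x 0.03814 = 0.01157 mol.
n(HBr) used = 0.08543 x 0.01535 = 0.001311 mol, which equals the excess n(LiOH).
So n(LiOH) consumed by the sample = 0.01157 - 0.001311 = 0.01026 mol.
n(C9H8O4) = 0.01026 / 2 = 0.005128 mol.
mass C9H8O4 = 0.005128 x 180.16 = 0.9239 g, so %C9H8O4 = 0.9239/1.0242 x 100 = 90.2%.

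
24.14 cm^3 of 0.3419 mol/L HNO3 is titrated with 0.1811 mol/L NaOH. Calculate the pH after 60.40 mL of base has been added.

12.50

n(acid) = 0.3419 x 0.02414 = 0.008253 mol; n(NaOH) added = 0.1811 x 0.06040 = 0.01094 mol.
Base is in excess by 0.01094 - 0.008253 = 0.002685 mol in a total volume of 0.08454 L.
[OH^-] = 0.002685/0.08454 = 0.03176 M, so pOH = 1.50 and pH = 14.00 - 1.50 = 12.50.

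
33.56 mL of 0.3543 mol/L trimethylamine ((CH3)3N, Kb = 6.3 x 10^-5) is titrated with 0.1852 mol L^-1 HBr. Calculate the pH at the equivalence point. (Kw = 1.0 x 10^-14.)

n((CH3)3N) = 0.3543 x 0.03356 = 0.01189 mol; V(HBr) at equivalence = 0.01189/0.1852 = 0.06420 L.
At equivalence the base is fully converted to (CH3)3NH+; total volume = 0.09776 L, so [(CH3)3NH+] = 0.01189/0.09776 = 0.1216 M.
Ka((CH3)3NH+) = Kw/Kb = 1.0e-14 / 6.3 x 10^-5 = 1.59e-10.
[H^+] = sqrt(Ka x [(CH3)3NH+]) = sqrt(1.59e-10 x 0.1216) = 4.39e-6 M.
pH = -log(4.39e-6) = 5.36.

5.36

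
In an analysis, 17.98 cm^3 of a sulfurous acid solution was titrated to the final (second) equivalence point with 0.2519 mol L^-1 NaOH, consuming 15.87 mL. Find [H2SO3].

0.111 M

n(NaOH) = 0.2519 x 0.01587 = 0.003998 mol.
At the final (second) equivalence point, 2 mol OH^- react per mol H2SO3, so n(H2SO3) = 0.003998 / 2 = 0.001999 mol.
[H2SO3] = 0.001999 / 0.01798 L = 0.111 M.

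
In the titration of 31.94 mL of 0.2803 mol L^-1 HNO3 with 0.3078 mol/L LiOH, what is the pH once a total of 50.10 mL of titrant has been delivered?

12.90

n(acid) = 0.2803 x 0.03194 = 0.008953 mol; n(LiOH) added = 0.3078 x 0.05010 = 0.01542 mol.
Base is in excess by 0.01542 - 0.008953 = 0.006468 mol in a total volume of 0.08204 L.
[OH^-] = 0.006468/0.08204 = 0.07884 M, so pOH = 1.10 and pH = 14.00 - 1.10 = 12.90.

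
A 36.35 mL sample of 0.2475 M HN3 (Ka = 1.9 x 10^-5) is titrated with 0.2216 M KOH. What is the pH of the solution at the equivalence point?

n(HN3) = 0.2475 x 0.03635 = 0.008997 mol; V(KOH) at equivalence = 0.008997/0.2216 = 0.04060 L.
At equivalence all the acid is converted to N3-; total volume = 0.03635 + 0.04060 = 0.07695 L, so [N3-] = 0.008997/0.07695 = 0.1169 M.
Kb = Kw/Ka = 1.0e-14 / 1.9 x 10^-5 = 5.26e-10.
[OH^-] = sqrt(Kb x [N3-]) = sqrt(5.26e-10 x 0.1169) = 7.84e-6 M.
pOH = 5.11, so pH = 14.00 - 5.11 = 8.89.

8.89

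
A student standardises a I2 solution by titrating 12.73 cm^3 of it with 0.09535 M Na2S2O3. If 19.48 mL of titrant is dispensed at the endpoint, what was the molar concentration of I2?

n(Na2S2O3) = 0.09535 x 0.01948 = 0.001857 mol.
From the balanced equation, 2 mol Na2S2O3 reacts with 1 mol I2, so n(I2) = 0.001857 x 1/2 = 0.0009287 mol.
[I2] = 0.0009287 / 0.01273 L = 0.0730 M.

0.0730 M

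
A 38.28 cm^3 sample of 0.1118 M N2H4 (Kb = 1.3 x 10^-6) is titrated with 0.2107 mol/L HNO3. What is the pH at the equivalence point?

4.63

n(N2H4) = 0.1118 x 0.03828 = 0.004280 mol; V(HNO3) at equivalence = 0.004280/0.2107 = 0.02031 L.
At equivalence the base is fully converted to N2H5+; total volume = 0.05859 L, so [N2H5+] = 0.004280/0.05859 = 0.07304 M.
Ka(N2H5+) = Kw/Kb = 1.0e-14 / 1.3 x 10^-6 = 7.69e-9.
[H^+] = sqrt(Ka x [N2H5+]) = sqrt(7.69e-9 x 0.07304) = 2.37e-5 M.
pH = -log(2.37e-5) = 4.63.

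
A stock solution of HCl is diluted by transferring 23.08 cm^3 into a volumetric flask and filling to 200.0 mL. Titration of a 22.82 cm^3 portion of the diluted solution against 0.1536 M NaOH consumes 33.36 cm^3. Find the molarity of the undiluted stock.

1.95 M

n(NaOH) = 0.1536 x 0.03336 = 0.005124 mol.
n(HCl) in the aliquot = 0.005124 mol.
[diluted HCl] = 0.005124 / 0.02282 = 0.2245 M.
Dilution factor = 200.0/23.08 = 8.666, so [stock] = 0.2245 x 8.666 = 1.95 M.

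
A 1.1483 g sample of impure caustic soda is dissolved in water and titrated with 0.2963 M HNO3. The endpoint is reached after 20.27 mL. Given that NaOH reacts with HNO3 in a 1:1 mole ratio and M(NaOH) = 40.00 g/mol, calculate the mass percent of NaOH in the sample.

20.9%

n(HNO3) = 0.2963 x 0.02027 = 0.006006 mol.
n(NaOH) = 0.006006 / 1 = 0.006006 mol.
mass of NaOH = 0.006006 x 40.00 = 0.2402 g.
% purity = 0.2402 / 1.1483 x 100 = 20.9%.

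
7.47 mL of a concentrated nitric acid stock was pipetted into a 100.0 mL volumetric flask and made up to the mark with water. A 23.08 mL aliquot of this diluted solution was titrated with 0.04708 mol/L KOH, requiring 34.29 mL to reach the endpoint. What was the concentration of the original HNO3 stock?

n(KOH) = 0.04708 x 0.03429 = 0.001614 mol.
n(HNO3) in the aliquot = 0.001614 mol.
[diluted HNO3] = 0.001614 / 0.02308 = 0.06995 M.
Dilution factor = 100.0/7.470 = 13.39, so [stock] = 0.06995 x 13.39 = 0.936 M.

0.936 M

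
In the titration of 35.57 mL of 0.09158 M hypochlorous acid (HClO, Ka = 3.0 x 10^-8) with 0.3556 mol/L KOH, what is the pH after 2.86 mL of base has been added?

7.18

Initial n(HClO) = 0.09158 x 0.03557 = 0.003258 mol.
n(KOH) added = 0.3556 x 0.002860 = 0.001017 mol, converting that many moles of HClO to ClO-.
Remaining n(HClO) = 0.002240 mol; n(ClO-) = 0.001017 mol.
By Henderson-Hasselbalch, pH = pKa + log([A^-]/[HA]) = 7.52 + log(0.001017/0.002240) = 7.52 + (-0.34) = 7.18.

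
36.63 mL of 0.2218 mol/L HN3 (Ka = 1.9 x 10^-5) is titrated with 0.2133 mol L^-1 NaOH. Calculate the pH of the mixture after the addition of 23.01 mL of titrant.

4.90

Initial n(HN3) = 0.2218 x 0.03663 = 0.008125 mol.
n(NaOH) added = 0.2133 x 0.02301 = 0.004908 mol, converting that many moles of HN3 to N3-.
Remaining n(HN3) = 0.003217 mol; n(N3-) = 0.004908 mol.
By Henderson-Hasselbalch, pH = pKa + log([A^-]/[HA]) = 4.72 + log(0.004908/0.003217) = 4.72 + (+0.18) = 4.90.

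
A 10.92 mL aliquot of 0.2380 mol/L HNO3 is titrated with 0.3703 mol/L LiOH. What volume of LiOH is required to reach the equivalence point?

n(HNO3) = 0.2380 mol/L x 0.01092 L = 0.002599 mol.
At equivalence n(LiOH) = n(HNO3) = 0.002599 mol.
V(LiOH) = 0.002599 / 0.3703 = 0.007019 L = 7.02 mL.

7.02 mL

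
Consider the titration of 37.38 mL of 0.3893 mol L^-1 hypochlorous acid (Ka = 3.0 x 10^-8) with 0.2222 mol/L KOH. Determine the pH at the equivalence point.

n(HClO) = 0.3893 x 0.03738 = 0.01455 mol; V(KOH) at equivalence = 0.01455/0.2222 = 0.06549 L.
At equivalence all the acid is converted to ClO-; total volume = 0.03738 + 0.06549 = 0.1029 L, so [ClO-] = 0.01455/0.1029 = 0.1415 M.
Kb = Kw/Ka = 1.0e-14 / 3.0 x 10^-8 = 3.33e-7.
[OH^-] = sqrt(Kb x [ClO-]) = sqrt(3.33e-7 x 0.1415) = 0.000217 M.
pOH = 3.66, so pH = 14.00 - 3.66 = 10.34.

10.34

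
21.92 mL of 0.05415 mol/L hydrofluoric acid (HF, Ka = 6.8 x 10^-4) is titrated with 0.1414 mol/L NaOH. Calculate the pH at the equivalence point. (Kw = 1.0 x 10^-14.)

n(HF) = 0.05415 x 0.02192 = 0.001187 mol; V(NaOH) at equivalence = 0.001187/0.1414 = 0.008394 L.
At equivalence all the acid is converted to F-; total volume = 0.02192 + 0.008394 = 0.03031 L, so [F-] = 0.001187/0.03031 = 0.03916 M.
Kb = Kw/Ka = 1.0e-14 / 6.8 x 10^-4 = 1.47e-11.
[OH^-] = sqrt(Kb x [F-]) = sqrt(1.47e-11 x 0.03916) = 7.59e-7 M.
pOH = 6.12, so pH = 14.00 - 6.12 = 7.88.

7.88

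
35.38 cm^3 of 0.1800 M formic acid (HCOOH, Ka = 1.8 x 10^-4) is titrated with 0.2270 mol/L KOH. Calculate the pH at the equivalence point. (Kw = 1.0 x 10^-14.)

n(HCOOH) = 0.1800 x 0.03538 = 0.006368 mol; V(KOH) at equivalence = 0.006368/0.2270 = 0.02805 L.
At equivalence all the acid is converted to HCOO-; total volume = 0.03538 + 0.02805 = 0.06343 L, so [HCOO-] = 0.006368/0.06343 = 0.1004 M.
Kb = Kw/Ka = 1.0e-14 / 1.8 x 10^-4 = 5.56e-11.
[OH^-] = sqrt(Kb x [HCOO-]) = sqrt(5.56e-11 x 0.1004) = 2.36e-6 M.
pOH = 5.63, so pH = 14.00 - 5.63 = 8.37.

8.37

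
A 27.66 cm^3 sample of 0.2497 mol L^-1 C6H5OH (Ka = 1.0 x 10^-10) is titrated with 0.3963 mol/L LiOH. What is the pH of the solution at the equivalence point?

11.59

n(C6H5OH) = 0.2497 x 0.02766 = 0.006907 mol; V(LiOH) at equivalence = 0.006907/0.3963 = 0.01743 L.
At equivalence all the acid is converted to C6H5O-; total volume = 0.02766 + 0.01743 = 0.04509 L, so [C6H5O-] = 0.006907/0.04509 = 0.1532 M.
Kb = Kw/Ka = 1.0e-14 / 1.0 x 10^-10 = 0.000100.
[OH^-] = sqrt(Kb x [C6H5O-]) = sqrt(0.000100 x 0.1532) = 0.00391 M.
pOH = 2.41, so pH = 14.00 - 2.41 = 11.59.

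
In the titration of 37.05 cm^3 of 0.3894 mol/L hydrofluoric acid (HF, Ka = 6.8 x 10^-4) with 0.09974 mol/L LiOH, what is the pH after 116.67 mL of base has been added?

Initial n(HF) = 0.3894 x 0.03705 = 0.01443 mol.
n(LiOH) added = 0.09974 x 0.1167 = 0.01164 mol, converting that many moles of HF to F-.
Remaining n(HF) = 0.002791 mol; n(F-) = 0.01164 mol.
By Henderson-Hasselbalch, pH = pKa + log([A^-]/[HA]) = 3.17 + log(0.01164/0.002791) = 3.17 + (+0.62) = 3.79.

3.79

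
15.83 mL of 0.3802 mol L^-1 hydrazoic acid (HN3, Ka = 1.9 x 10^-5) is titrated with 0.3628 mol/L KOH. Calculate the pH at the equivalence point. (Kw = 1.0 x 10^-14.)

8.99

n(HN3) = 0.3802 x 0.01583 = 0.006019 mol; V(KOH) at equivalence = 0.006019/0.3628 = 0.01659 L.
At equivalence all the acid is converted to N3-; total volume = 0.01583 + 0.01659 = 0.03242 L, so [N3-] = 0.006019/0.03242 = 0.1856 M.
Kb = Kw/Ka = 1.0e-14 / 1.9 x 10^-5 = 5.26e-10.
[OH^-] = sqrt(Kb x [N3-]) = sqrt(5.26e-10 x 0.1856) = 9.88e-6 M.
pOH = 5.01, so pH = 14.00 - 5.01 = 8.99.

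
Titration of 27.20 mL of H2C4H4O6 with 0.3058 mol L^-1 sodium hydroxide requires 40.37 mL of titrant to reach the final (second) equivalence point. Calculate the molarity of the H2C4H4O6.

n(NaOH) = 0.3058 x 0.04037 = 0.01235 mol.
At the final (second) equivalence point, 2 mol OH^- react per mol H2C4H4O6, so n(H2C4H4O6) = 0.01235 / 2 = 0.006173 mol.
[H2C4H4O6] = 0.006173 / 0.02720 L = 0.227 M.

0.227 M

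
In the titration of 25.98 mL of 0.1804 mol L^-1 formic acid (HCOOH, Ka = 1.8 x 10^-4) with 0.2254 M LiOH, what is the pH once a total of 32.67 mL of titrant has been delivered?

12.66

n(acid) = 0.1804 x 0.02598 = 0.004687 mol; n(LiOH) added = 0.2254 x 0.03267 = 0.007364 mol.
Base is in excess by 0.007364 - 0.004687 = 0.002677 mol in a total volume of 0.05865 L.
[OH^-] = 0.002677/0.05865 = 0.04564 M, so pOH = 1.34 and pH = 14.00 - 1.34 = 12.66.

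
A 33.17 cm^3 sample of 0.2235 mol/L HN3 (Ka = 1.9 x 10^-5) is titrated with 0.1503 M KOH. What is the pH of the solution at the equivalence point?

8.84

n(HN3) = 0.2235 x 0.03317 = 0.007413 mol; V(KOH) at equivalence = 0.007413/0.1503 = 0.04932 L.
At equivalence all the acid is converted to N3-; total volume = 0.03317 + 0.04932 = 0.08249 L, so [N3-] = 0.007413/0.08249 = 0.08987 M.
Kb = Kw/Ka = 1.0e-14 / 1.9 x 10^-5 = 5.26e-10.
[OH^-] = sqrt(Kb x [N3-]) = sqrt(5.26e-10 x 0.08987) = 6.88e-6 M.
pOH = 5.16, so pH = 14.00 - 5.16 = 8.84.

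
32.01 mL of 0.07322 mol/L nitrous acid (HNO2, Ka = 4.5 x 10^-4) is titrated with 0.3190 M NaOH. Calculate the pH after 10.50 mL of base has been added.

12.37

n(acid) = 0.07322 x 0.03201 = 0.002344 mol; n(NaOH) added = 0.3190 x 0.01050 = 0.003350 mol.
Base is in excess by 0.003350 - 0.002344 = 0.001006 mol in a total volume of 0.04251 L.
[OH^-] = 0.001006/0.04251 = 0.02366 M, so pOH = 1.63 and pH = 14.00 - 1.63 = 12.37.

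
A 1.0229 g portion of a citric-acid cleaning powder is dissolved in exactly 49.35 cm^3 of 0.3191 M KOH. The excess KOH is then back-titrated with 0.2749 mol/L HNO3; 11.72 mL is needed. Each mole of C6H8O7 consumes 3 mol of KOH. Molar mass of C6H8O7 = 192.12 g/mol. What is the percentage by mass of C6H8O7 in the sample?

Total n(KOH) added = 0.3191 x 0.04935 = 0.01575 mol.
n(HNO3) used = 0.2749 x 0.01172 = 0.003222 mol, which equals the excess n(KOH).
So n(KOH) consumed by the sample = 0.01575 - 0.003222 = 0.01253 mol.
n(C6H8O7) = 0.01253 / 3 = 0.004175 mol.
mass C6H8O7 = 0.004175 x 192.12 = 0.8021 g, so %C6H8O7 = 0.8021/1.0229 x 100 = 78.4%.

78.4%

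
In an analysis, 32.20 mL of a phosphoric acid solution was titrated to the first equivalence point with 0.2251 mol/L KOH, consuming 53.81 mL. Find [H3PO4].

n(KOH) = 0.2251 x 0.05381 = 0.01211 mol.
At the first equivalence point, 1 mol OH^- react per mol H3PO4, so n(H3PO4) = 0.01211 / 1 = 0.01211 mol.
[H3PO4] = 0.01211 / 0.03220 L = 0.376 M.

0.376 M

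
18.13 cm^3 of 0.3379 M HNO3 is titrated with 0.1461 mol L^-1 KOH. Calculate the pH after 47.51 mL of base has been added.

12.09

n(acid) = 0.3379 x 0.01813 = 0.006126 mol; n(KOH) added = 0.1461 x 0.04751 = 0.006941 mol.
Base is in excess by 0.006941 - 0.006126 = 0.0008151 mol in a total volume of 0.06564 L.
[OH^-] = 0.0008151/0.06564 = 0.01242 M, so pOH = 1.91 and pH = 14.00 - 1.91 = 12.09.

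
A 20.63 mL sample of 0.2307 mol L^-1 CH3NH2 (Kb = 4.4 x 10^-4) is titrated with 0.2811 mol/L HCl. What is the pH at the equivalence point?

n(CH3NH2) = 0.2307 x 0.02063 = 0.004759 mol; V(HCl) at equivalence = 0.004759/0.2811 = 0.01693 L.
At equivalence the base is fully converted to CH3NH3+; total volume = 0.03756 L, so [CH3NH3+] = 0.004759/0.03756 = 0.1267 M.
Ka(CH3NH3+) = Kw/Kb = 1.0e-14 / 4.4 x 10^-4 = 2.27e-11.
[H^+] = sqrt(Ka x [CH3NH3+]) = sqrt(2.27e-11 x 0.1267) = 1.70e-6 M.
pH = -log(1.70e-6) = 5.77.

5.77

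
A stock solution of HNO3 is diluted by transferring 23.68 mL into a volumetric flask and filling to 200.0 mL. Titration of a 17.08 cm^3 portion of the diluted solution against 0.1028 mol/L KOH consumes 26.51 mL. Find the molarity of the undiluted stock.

1.35 M

n(KOH) = 0.1028 x 0.02651 = 0.002725 mol.
n(HNO3) in the aliquot = 0.002725 mol.
[diluted HNO3] = 0.002725 / 0.01708 = 0.1596 M.
Dilution factor = 200.0/23.68 = 8.446, so [stock] = 0.1596 x 8.446 = 1.35 M.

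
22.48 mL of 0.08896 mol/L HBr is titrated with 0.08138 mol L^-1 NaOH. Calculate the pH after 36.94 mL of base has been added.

n(acid) = 0.08896 x 0.02248 = 0.002000 mol; n(NaOH) added = 0.08138 x 0.03694 = 0.003006 mol.
Base is in excess by 0.003006 - 0.002000 = 0.001006 mol in a total volume of 0.05942 L.
[OH^-] = 0.001006/0.05942 = 0.01694 M, so pOH = 1.77 and pH = 14.00 - 1.77 = 12.23.

12.23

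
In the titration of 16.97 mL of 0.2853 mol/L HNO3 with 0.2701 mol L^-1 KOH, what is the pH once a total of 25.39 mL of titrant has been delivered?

n(acid) = 0.2853 x 0.01697 = 0.004842 mol; n(KOH) added = 0.2701 x 0.02539 = 0.006858 mol.
Base is in excess by 0.006858 - 0.004842 = 0.002016 mol in a total volume of 0.04236 L.
[OH^-] = 0.002016/0.04236 = 0.04760 M, so pOH = 1.32 and pH = 14.00 - 1.32 = 12.68.

12.68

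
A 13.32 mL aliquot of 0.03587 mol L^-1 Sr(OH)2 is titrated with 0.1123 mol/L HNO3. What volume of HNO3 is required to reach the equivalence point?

8.51 mL

n(Sr(OH)2) = 0.03587 mol/L x 0.01332 L = 0.0004778 mol.
The neutralisation is 1 Sr(OH)2 : 2 HNO3, so n(HNO3) = 0.0004778 x 2/1 = 0.0009556 mol.
V(HNO3) = 0.0009556 / 0.1123 = 0.008509 L = 8.51 mL.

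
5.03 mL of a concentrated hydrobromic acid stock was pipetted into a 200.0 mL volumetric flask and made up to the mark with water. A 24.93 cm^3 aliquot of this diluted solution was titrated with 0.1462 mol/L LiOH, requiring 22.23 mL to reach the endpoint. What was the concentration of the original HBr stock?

n(LiOH) = 0.1462 x 0.02223 = 0.003250 mol.
n(HBr) in the aliquot = 0.003250 mol.
[diluted HBr] = 0.003250 / 0.02493 = 0.1304 M.
Dilution factor = 200.0/5.030 = 39.76, so [stock] = 0.1304 x 39.76 = 5.18 M.

5.18 M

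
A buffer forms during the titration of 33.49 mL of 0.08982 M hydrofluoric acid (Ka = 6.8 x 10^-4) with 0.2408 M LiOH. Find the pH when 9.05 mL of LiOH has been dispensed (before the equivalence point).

3.59

Initial n(HF) = 0.08982 x 0.03349 = 0.003008 mol.
n(LiOH) added = 0.2408 x 0.009050 = 0.002179 mol, converting that many moles of HF to F-.
Remaining n(HF) = 0.0008288 mol; n(F-) = 0.002179 mol.
By Henderson-Hasselbalch, pH = pKa + log([A^-]/[HA]) = 3.17 + log(0.002179/0.0008288) = 3.17 + (+0.42) = 3.59.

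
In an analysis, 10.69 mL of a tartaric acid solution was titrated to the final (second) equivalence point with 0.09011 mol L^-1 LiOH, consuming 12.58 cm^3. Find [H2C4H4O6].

n(LiOH) = 0.09011 x 0.01258 = 0.001134 mol.
At the final (second) equivalence point, 2 mol OH^- react per mol H2C4H4O6, so n(H2C4H4O6) = 0.001134 / 2 = 0.0005668 mol.
[H2C4H4O6] = 0.0005668 / 0.01069 L = 0.0530 M.

0.0530 M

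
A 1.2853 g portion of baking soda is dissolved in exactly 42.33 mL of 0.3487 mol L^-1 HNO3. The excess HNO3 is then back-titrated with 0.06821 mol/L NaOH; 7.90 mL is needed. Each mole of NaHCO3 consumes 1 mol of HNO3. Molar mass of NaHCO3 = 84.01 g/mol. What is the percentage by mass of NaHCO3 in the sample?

Total n(HNO3) added = 0.3487 x 0.04233 = 0.01476 mol.
n(NaOH) used = 0.06821 x 0.007900 = 0.0005389 mol, which equals the excess n(HNO3).
So n(HNO3) consumed by the sample = 0.01476 - 0.0005389 = 0.01422 mol.
n(NaHCO3) = 0.01422 / 1 = 0.01422 mol.
mass NaHCO3 = 0.01422 x 84.01 = 1.195 g, so %NaHCO3 = 1.195/1.2853 x 100 = 93.0%.

93.0%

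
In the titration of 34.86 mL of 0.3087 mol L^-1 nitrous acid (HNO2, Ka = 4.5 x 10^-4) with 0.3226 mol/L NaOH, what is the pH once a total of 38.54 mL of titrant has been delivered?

12.36

n(acid) = 0.3087 x 0.03486 = 0.01076 mol; n(NaOH) added = 0.3226 x 0.03854 = 0.01243 mol.
Base is in excess by 0.01243 - 0.01076 = 0.001672 mol in a total volume of 0.07340 L.
[OH^-] = 0.001672/0.07340 = 0.02278 M, so pOH = 1.64 and pH = 14.00 - 1.64 = 12.36.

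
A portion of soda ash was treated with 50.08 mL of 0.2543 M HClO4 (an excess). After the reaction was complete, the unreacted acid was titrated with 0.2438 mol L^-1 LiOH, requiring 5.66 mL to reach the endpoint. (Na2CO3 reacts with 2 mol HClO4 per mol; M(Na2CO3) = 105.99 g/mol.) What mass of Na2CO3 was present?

0.602 g

Total n(HClO4) added = 0.2543 x 0.05008 = 0.01274 mol.
n(LiOH) used = 0.2438 x 0.005660 = 0.001380 mol, which equals the excess n(HClO4).
So n(HClO4) consumed by the sample = 0.01274 - 0.001380 = 0.01136 mol.
n(Na2CO3) = 0.01136 / 2 = 0.005678 mol.
mass = 0.005678 mol x 105.99 g/mol = 0.602 g.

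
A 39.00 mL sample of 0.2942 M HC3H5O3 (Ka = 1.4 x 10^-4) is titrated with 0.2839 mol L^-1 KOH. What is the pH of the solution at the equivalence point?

8.51

n(HC3H5O3) = 0.2942 x 0.03900 = 0.01147 mol; V(KOH) at equivalence = 0.01147/0.2839 = 0.04041 L.
At equivalence all the acid is converted to C3H5O3-; total volume = 0.03900 + 0.04041 = 0.07941 L, so [C3H5O3-] = 0.01147/0.07941 = 0.1445 M.
Kb = Kw/Ka = 1.0e-14 / 1.4 x 10^-4 = 7.14e-11.
[OH^-] = sqrt(Kb x [C3H5O3-]) = sqrt(7.14e-11 x 0.1445) = 3.21e-6 M.
pOH = 5.49, so pH = 14.00 - 5.49 = 8.51.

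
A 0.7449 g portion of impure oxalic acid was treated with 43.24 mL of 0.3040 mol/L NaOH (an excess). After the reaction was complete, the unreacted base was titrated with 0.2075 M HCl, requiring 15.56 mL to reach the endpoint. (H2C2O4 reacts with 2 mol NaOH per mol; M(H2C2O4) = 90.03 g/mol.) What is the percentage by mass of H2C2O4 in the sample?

Total n(NaOH) added = 0.3040 x 0.04324 = 0.01314 mol.
n(HCl) used = 0.2075 x 0.01556 = 0.003229 mol, which equals the excess n(NaOH).
So n(NaOH) consumed by the sample = 0.01314 - 0.003229 = 0.009916 mol.
n(H2C2O4) = 0.009916 / 2 = 0.004958 mol.
mass H2C2O4 = 0.004958 x 90.03 = 0.4464 g, so %H2C2O4 = 0.4464/0.7449 x 100 = 59.9%.

59.9%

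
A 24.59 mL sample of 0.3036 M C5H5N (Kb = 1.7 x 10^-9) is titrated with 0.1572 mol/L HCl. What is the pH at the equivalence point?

n(C5H5N) = 0.3036 x 0.02459 = 0.007466 mol; V(HCl) at equivalence = 0.007466/0.1572 = 0.04749 L.
At equivalence the base is fully converted to C5H5NH+; total volume = 0.07208 L, so [C5H5NH+] = 0.007466/0.07208 = 0.1036 M.
Ka(C5H5NH+) = Kw/Kb = 1.0e-14 / 1.7 x 10^-9 = 5.88e-6.
[H^+] = sqrt(Ka x [C5H5NH+]) = sqrt(5.88e-6 x 0.1036) = 0.000781 M.
pH = -log(0.000781) = 3.11.

3.11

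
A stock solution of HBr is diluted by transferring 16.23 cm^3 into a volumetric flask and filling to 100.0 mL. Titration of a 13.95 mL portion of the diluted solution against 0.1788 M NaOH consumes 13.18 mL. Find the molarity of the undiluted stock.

1.04 M

n(NaOH) = 0.1788 x 0.01318 = 0.002357 mol.
n(HBr) in the aliquot = 0.002357 mol.
[diluted HBr] = 0.002357 / 0.01395 = 0.1689 M.
Dilution factor = 100.0/16.23 = 6.161, so [stock] = 0.1689 x 6.161 = 1.04 M.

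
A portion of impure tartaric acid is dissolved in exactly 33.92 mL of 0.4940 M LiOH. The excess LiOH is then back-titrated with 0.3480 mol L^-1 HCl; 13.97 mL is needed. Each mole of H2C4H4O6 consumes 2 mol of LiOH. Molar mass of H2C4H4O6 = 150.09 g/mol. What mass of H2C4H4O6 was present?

Total n(LiOH) added = 0.4940 x 0.03392 = 0.01676 mol.
n(HCl) used = 0.3480 x 0.01397 = 0.004862 mol, which equals the excess n(LiOH).
So n(LiOH) consumed by the sample = 0.01676 - 0.004862 = 0.01189 mol.
n(H2C4H4O6) = 0.01189 / 2 = 0.005947 mol.
mass = 0.005947 mol x 150.09 g/mol = 0.893 g.

0.893 g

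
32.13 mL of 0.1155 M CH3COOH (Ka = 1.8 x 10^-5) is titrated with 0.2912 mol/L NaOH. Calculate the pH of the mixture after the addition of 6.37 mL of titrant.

4.74

Initial n(CH3COOH) = 0.1155 x 0.03213 = 0.003711 mol.
n(NaOH) added = 0.2912 x 0.006370 = 0.001855 mol, converting that many moles of CH3COOH to CH3COO-.
Remaining n(CH3COOH) = 0.001856 mol; n(CH3COO-) = 0.001855 mol.
By Henderson-Hasselbalch, pH = pKa + log([A^-]/[HA]) = 4.74 + log(0.001855/0.001856) = 4.74 + (-0.00) = 4.74.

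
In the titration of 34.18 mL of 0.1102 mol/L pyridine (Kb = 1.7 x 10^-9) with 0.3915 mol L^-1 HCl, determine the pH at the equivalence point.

3.15

n(C5H5N) = 0.1102 x 0.03418 = 0.003767 mol; V(HCl) at equivalence = 0.003767/0.3915 = 0.009621 L.
At equivalence the base is fully converted to C5H5NH+; total volume = 0.04380 L, so [C5H5NH+] = 0.003767/0.04380 = 0.08599 M.
Ka(C5H5NH+) = Kw/Kb = 1.0e-14 / 1.7 x 10^-9 = 5.88e-6.
[H^+] = sqrt(Ka x [C5H5NH+]) = sqrt(5.88e-6 x 0.08599) = 0.000711 M.
pH = -log(0.000711) = 3.15.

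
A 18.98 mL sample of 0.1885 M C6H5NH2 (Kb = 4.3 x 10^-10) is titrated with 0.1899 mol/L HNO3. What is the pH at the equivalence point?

2.83

n(C6H5NH2) = 0.1885 x 0.01898 = 0.003578 mol; V(HNO3) at equivalence = 0.003578/0.1899 = 0.01884 L.
At equivalence the base is fully converted to C6H5NH3+; total volume = 0.03782 L, so [C6H5NH3+] = 0.003578/0.03782 = 0.09460 M.
Ka(C6H5NH3+) = Kw/Kb = 1.0e-14 / 4.3 x 10^-10 = 2.33e-5.
[H^+] = sqrt(Ka x [C6H5NH3+]) = sqrt(2.33e-5 x 0.09460) = 0.00148 M.
pH = -log(0.00148) = 2.83.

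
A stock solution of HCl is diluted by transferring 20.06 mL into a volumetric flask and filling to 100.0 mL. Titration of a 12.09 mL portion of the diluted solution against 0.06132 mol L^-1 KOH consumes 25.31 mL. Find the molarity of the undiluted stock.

n(KOH) = 0.06132 x 0.02531 = 0.001552 mol.
n(HCl) in the aliquot = 0.001552 mol.
[diluted HCl] = 0.001552 / 0.01209 = 0.1284 M.
Dilution factor = 100.0/20.06 = 4.985, so [stock] = 0.1284 x 4.985 = 0.640 M.

0.640 M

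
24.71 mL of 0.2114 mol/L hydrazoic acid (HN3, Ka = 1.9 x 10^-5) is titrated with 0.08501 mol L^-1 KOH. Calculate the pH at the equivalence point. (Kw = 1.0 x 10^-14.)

n(HN3) = 0.2114 x 0.02471 = 0.005224 mol; V(KOH) at equivalence = 0.005224/0.08501 = 0.06145 L.
At equivalence all the acid is converted to N3-; total volume = 0.02471 + 0.06145 = 0.08616 L, so [N3-] = 0.005224/0.08616 = 0.06063 M.
Kb = Kw/Ka = 1.0e-14 / 1.9 x 10^-5 = 5.26e-10.
[OH^-] = sqrt(Kb x [N3-]) = sqrt(5.26e-10 x 0.06063) = 5.65e-6 M.
pOH = 5.25, so pH = 14.00 - 5.25 = 8.75.

8.75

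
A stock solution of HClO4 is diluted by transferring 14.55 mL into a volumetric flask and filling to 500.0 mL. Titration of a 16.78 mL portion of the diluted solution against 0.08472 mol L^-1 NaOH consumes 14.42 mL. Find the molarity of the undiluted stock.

n(NaOH) = 0.08472 x 0.01442 = 0.001222 mol.
n(HClO4) in the aliquot = 0.001222 mol.
[diluted HClO4] = 0.001222 / 0.01678 = 0.07280 M.
Dilution factor = 500.0/14.55 = 34.36, so [stock] = 0.07280 x 34.36 = 2.50 M.

2.50 M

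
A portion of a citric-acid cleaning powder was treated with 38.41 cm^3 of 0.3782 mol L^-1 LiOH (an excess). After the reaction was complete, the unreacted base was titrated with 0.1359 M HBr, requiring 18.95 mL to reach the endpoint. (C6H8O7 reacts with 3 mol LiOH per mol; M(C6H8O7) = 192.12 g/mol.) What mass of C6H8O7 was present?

0.765 g

Total n(LiOH) added = 0.3782 x 0.03841 = 0.01453 mol.
n(HBr) used = 0.1359 x 0.01895 = 0.002575 mol, which equals the excess n(LiOH).
So n(LiOH) consumed by the sample = 0.01453 - 0.002575 = 0.01195 mol.
n(C6H8O7) = 0.01195 / 3 = 0.003984 mol.
mass = 0.003984 mol x 192.12 g/mol = 0.765 g.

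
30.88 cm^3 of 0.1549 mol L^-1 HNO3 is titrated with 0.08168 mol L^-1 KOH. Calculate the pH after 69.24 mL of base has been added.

11.94

n(acid) = 0.1549 x 0.03088 = 0.004783 mol; n(KOH) added = 0.08168 x 0.06924 = 0.005656 mol.
Base is in excess by 0.005656 - 0.004783 = 0.0008722 mol in a total volume of 0.1001 L.
[OH^-] = 0.0008722/0.1001 = 0.008712 M, so pOH = 2.06 and pH = 14.00 - 2.06 = 11.94.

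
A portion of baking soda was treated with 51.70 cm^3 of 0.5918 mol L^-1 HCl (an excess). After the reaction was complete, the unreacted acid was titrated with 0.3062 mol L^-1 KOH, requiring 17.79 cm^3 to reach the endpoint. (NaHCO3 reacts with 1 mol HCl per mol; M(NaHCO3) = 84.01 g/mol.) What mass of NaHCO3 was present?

2.11 g

Total n(HCl) added = 0.5918 x 0.05170 = 0.03060 mol.
n(KOH) used = 0.3062 x 0.01779 = 0.005447 mol, which equals the excess n(HCl).
So n(HCl) consumed by the sample = 0.03060 - 0.005447 = 0.02515 mol.
n(NaHCO3) = 0.02515 / 1 = 0.02515 mol.
mass = 0.02515 mol x 84.01 g/mol = 2.11 g.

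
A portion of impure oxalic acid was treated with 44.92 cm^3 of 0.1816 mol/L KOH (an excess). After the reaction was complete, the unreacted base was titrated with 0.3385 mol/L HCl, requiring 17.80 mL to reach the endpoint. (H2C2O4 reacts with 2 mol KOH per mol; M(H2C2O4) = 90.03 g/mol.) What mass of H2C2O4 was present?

0.0960 g

Total n(KOH) added = 0.1816 x 0.04492 = 0.008157 mol.
n(HCl) used = 0.3385 x 0.01780 = 0.006025 mol, which equals the excess n(KOH).
So n(KOH) consumed by the sample = 0.008157 - 0.006025 = 0.002132 mol.
n(H2C2O4) = 0.002132 / 2 = 0.001066 mol.
mass = 0.001066 mol x 90.03 g/mol = 0.0960 g.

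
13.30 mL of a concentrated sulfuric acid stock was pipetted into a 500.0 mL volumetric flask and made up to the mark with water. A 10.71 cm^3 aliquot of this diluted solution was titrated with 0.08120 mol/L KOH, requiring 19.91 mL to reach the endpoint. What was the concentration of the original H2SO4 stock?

2.84 M

n(KOH) = 0.08120 x 0.01991 = 0.001617 mol.
n(H2SO4) in the aliquot = 0.001617 x 1/2 = 0.0008083 mol.
[diluted H2SO4] = 0.0008083 / 0.01071 = 0.07548 M.
Dilution factor = 500.0/13.30 = 37.59, so [stock] = 0.07548 x 37.59 = 2.84 M.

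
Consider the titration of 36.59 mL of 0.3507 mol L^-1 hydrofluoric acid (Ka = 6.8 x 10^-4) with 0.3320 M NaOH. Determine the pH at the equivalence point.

8.20

n(HF) = 0.3507 x 0.03659 = 0.01283 mol; V(NaOH) at equivalence = 0.01283/0.3320 = 0.03865 L.
At equivalence all the acid is converted to F-; total volume = 0.03659 + 0.03865 = 0.07524 L, so [F-] = 0.01283/0.07524 = 0.1705 M.
Kb = Kw/Ka = 1.0e-14 / 6.8 x 10^-4 = 1.47e-11.
[OH^-] = sqrt(Kb x [F-]) = sqrt(1.47e-11 x 0.1705) = 1.58e-6 M.
pOH = 5.80, so pH = 14.00 - 5.80 = 8.20.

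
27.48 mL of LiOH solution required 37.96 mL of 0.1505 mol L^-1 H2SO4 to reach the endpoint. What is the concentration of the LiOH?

0.416 M

n(H2SO4) delivered = 0.1505 x 0.03796 = 0.005713 mol.
The reaction is 2 LiOH + 1 H2SO4, so n(LiOH) = 0.005713 x 2/1 = 0.01143 mol.
[LiOH] = 0.01143 mol / 0.02748 L = 0.416 M.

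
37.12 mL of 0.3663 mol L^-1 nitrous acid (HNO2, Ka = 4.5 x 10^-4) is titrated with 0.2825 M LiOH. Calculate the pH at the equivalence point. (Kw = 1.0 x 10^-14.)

8.27

n(HNO2) = 0.3663 x 0.03712 = 0.01360 mol; V(LiOH) at equivalence = 0.01360/0.2825 = 0.04813 L.
At equivalence all the acid is converted to NO2-; total volume = 0.03712 + 0.04813 = 0.08525 L, so [NO2-] = 0.01360/0.08525 = 0.1595 M.
Kb = Kw/Ka = 1.0e-14 / 4.5 x 10^-4 = 2.22e-11.
[OH^-] = sqrt(Kb x [NO2-]) = sqrt(2.22e-11 x 0.1595) = 1.88e-6 M.
pOH = 5.73, so pH = 14.00 - 5.73 = 8.27.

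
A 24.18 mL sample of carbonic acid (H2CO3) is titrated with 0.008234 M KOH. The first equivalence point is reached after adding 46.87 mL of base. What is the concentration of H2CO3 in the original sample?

n(KOH) = 0.008234 x 0.04687 = 0.0003859 mol.
At the first equivalence point, 1 mol OH^- react per mol H2CO3, so n(H2CO3) = 0.0003859 / 1 = 0.0003859 mol.
[H2CO3] = 0.0003859 / 0.02418 L = 0.0160 M.

0.0160 M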